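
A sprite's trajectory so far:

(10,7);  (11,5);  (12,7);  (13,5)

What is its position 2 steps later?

The first coordinate changes by +1 each step, so at step 5 it is 10 + 5·(1) = 15.
The second coordinate repeats the cycle [7, 5] with period 2; step 5 mod 2 = 1, giving 5.

(15,5)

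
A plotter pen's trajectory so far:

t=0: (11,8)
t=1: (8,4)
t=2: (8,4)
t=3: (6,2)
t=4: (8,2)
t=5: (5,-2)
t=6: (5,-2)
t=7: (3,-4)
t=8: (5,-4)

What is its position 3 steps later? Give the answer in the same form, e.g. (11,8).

Step-to-step displacements: (-3,-4), (+0,+0), (-2,-2), (+2,+0), (-3,-4), (+0,+0), (-2,-2), (+2,+0) — a repeating cycle of length 4.
step 9: apply (-3,-4) → (2,-8)
step 10: apply (+0,+0) → (2,-8)
step 11: apply (-2,-2) → (0,-10)

(0,-10)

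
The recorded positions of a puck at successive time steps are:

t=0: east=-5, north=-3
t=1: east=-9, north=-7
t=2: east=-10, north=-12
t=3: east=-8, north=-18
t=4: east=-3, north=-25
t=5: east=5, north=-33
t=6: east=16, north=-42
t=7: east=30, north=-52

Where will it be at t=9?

east=67, north=-75

Successive displacements: (-4, -4), (-1, -5), (+2, -6), (+5, -7), (+8, -8), (+11, -9), (+14, -10) — each changes by (+3, -1).
step 8: east=30, north=-52 + (+17, -11) → east=47, north=-63
step 9: east=47, north=-63 + (+20, -12) → east=67, north=-75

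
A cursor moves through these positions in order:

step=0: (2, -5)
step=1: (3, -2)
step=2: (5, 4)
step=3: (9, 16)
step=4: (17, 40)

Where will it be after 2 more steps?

The jumps are (+1, +3), (+2, +6), (+4, +12), (+8, +24) — a geometric progression with ratio 2.
step 5: (17, 40) + (+16, +48) → (33, 88)
step 6: (33, 88) + (+32, +96) → (65, 184)

(65, 184)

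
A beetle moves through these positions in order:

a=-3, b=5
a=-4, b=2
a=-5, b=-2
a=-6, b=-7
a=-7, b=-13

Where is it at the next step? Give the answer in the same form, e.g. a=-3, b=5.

a=-8, b=-20

Taking differences between consecutive positions: (-1,-3), (-1,-4), (-1,-5), (-1,-6). These grow by (+0,-1) each step.
step 5: a=-7, b=-13 + (-1,-7) → a=-8, b=-20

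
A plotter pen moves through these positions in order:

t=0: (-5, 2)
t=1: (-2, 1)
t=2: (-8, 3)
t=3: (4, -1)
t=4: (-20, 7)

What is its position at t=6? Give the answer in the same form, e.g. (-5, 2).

(-68, 23)

The jumps are (+3, -1), (-6, +2), (+12, -4), (-24, +8) — a geometric progression with ratio -2.
step 5: (-20, 7) + (+48, -16) → (28, -9)
step 6: (28, -9) + (-96, +32) → (-68, 23)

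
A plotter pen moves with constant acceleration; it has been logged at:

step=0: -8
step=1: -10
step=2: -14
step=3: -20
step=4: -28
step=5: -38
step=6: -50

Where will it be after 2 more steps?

Taking differences between consecutive positions: -2, -4, -6, -8, -10, -12. These grow by -2 each step.
step 7: -50 − 14 → -64
step 8: -64 − 16 → -80

-80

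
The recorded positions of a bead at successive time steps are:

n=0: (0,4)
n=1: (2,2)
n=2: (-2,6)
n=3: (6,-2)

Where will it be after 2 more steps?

Consecutive displacements (+2,-2), (-4,+4), (+8,-8) scale by a factor of -2 each step.
step 4: (6,-2) + (-16,+16) → (-10,14)
step 5: (-10,14) + (+32,-32) → (22,-18)

(22,-18)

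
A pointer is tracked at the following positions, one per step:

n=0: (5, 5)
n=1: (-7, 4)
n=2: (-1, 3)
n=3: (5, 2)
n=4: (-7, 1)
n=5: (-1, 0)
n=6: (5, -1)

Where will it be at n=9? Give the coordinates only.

(5, -4)

First: cycles through 5, -7, -1 every 3 steps. Step 9 lands at position 0 of the cycle → 5.
Second: linear, -1 per step → -4 at step 9.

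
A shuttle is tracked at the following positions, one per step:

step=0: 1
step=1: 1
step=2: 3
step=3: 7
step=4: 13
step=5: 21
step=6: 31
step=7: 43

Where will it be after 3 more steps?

Successive displacements: +0, +2, +4, +6, +8, +10, +12 — each changes by +2.
step 8: 43 + 14 → 57
step 9: 57 + 16 → 73
step 10: 73 + 18 → 91

91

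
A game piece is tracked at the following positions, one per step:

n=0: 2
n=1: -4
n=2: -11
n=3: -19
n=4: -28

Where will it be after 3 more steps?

Successive displacements: -6, -7, -8, -9 — each changes by -1.
step 5: -28 − 10 → -38
step 6: -38 − 11 → -49
step 7: -49 − 12 → -61

-61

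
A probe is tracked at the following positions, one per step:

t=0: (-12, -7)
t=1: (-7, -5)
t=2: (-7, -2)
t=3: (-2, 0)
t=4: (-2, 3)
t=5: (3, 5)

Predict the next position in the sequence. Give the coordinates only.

Differencing gives (+5, +2), (+0, +3), (+5, +2), (+0, +3), (+5, +2). This is the pattern (+5, +2), (+0, +3) repeated.
step 6: apply (+0, +3) → (3, 8)

(3, 8)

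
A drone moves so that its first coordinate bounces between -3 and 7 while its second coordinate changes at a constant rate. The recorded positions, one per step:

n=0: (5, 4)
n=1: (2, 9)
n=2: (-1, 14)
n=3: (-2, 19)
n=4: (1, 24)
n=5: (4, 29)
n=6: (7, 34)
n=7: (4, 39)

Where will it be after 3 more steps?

(-1, 54)

The first coordinate reflects between -3 and 7, moving 3 per step.
  step 8: 4 → 1
  step 9: 1 → -2
  step 10: -2 → -1
The second coordinate changes by +5 each step: at step 10 it is 54.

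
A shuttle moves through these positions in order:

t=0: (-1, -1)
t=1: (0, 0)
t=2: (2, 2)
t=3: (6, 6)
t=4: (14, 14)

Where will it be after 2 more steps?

(62, 62)

Step-to-step displacements: (+1, +1), (+2, +2), (+4, +4), (+8, +8); each is 2× the previous.
step 5: (14, 14) + (+16, +16) → (30, 30)
step 6: (30, 30) + (+32, +32) → (62, 62)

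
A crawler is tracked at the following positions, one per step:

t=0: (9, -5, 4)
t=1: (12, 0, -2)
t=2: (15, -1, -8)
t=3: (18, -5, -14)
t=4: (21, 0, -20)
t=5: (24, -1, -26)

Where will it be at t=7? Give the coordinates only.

The first coordinate changes by +3 each step, so at step 7 it is 9 + 7·(3) = 30.
The second coordinate repeats the cycle [-5, 0, -1] with period 3; step 7 mod 3 = 1, giving 0.
The third coordinate changes by -6 each step, so at step 7 it is 4 + 7·(-6) = -38.

(30, 0, -38)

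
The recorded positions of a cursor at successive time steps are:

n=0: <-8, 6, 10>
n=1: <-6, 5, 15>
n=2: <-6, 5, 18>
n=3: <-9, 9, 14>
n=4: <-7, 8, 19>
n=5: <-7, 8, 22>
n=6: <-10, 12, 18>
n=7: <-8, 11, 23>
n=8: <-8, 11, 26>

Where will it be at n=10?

<-9, 14, 27>

Differencing gives <+2, -1, +5>, <+0, +0, +3>, <-3, +4, -4>, <+2, -1, +5>, <+0, +0, +3>, <-3, +4, -4>, <+2, -1, +5>, <+0, +0, +3>. This is the pattern <+2, -1, +5>, <+0, +0, +3>, <-3, +4, -4> repeated.
step 9: apply <-3, +4, -4> → <-11, 15, 22>
step 10: apply <+2, -1, +5> → <-9, 14, 27>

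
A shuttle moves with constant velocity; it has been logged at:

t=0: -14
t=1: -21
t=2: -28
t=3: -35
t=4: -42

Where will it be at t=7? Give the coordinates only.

The position changes by -7 every step.
step 5: -42 − 7 → -49
step 6: -49 − 7 → -56
step 7: -56 − 7 → -63

-63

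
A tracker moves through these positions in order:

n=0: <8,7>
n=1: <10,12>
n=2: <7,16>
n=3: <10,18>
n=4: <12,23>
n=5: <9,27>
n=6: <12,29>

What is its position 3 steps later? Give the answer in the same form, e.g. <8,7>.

<14,40>

The moves between consecutive positions are <+2,+5>, <-3,+4>, <+3,+2>, <+2,+5>, <-3,+4>, <+3,+2>; they repeat the 3-cycle [<+2,+5>, <-3,+4>, <+3,+2>].
step 7: apply <+2,+5> → <14,34>
step 8: apply <-3,+4> → <11,38>
step 9: apply <+3,+2> → <14,40>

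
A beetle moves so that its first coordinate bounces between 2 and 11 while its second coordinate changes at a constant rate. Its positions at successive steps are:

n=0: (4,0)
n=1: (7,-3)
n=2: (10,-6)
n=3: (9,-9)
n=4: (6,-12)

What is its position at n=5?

The first coordinate reflects between 2 and 11, moving 3 per step.
  step 5: 6 → 3
The second coordinate changes by -3 each step: at step 5 it is -15.

(3,-15)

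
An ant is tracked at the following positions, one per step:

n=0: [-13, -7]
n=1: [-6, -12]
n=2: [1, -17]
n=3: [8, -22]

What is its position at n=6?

Each step adds [+7, -5] to the position.
step 4: [8, -22] + [+7, -5] → [15, -27]
step 5: [15, -27] + [+7, -5] → [22, -32]
step 6: [22, -32] + [+7, -5] → [29, -37]

[29, -37]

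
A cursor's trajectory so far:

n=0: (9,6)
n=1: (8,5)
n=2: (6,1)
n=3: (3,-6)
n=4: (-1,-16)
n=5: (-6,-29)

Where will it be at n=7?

Successive displacements: (-1,-1), (-2,-4), (-3,-7), (-4,-10), (-5,-13) — each changes by (-1,-3).
step 6: (-6,-29) + (-6,-16) → (-12,-45)
step 7: (-12,-45) + (-7,-19) → (-19,-64)

(-19,-64)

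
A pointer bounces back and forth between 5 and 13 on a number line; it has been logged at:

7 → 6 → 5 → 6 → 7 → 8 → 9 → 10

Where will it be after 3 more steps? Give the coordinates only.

The value travels 1 per step and bounces off the walls at 5 and 13.
  step 8: 10 → 11
  step 9: 11 → 12
  step 10: 12 → 13

13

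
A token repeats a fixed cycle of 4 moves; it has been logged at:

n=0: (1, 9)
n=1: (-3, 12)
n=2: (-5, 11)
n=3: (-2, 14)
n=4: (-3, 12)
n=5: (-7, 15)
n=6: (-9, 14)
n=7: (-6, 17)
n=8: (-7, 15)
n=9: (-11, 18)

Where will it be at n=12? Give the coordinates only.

(-11, 18)

The moves between consecutive positions are (-4, +3), (-2, -1), (+3, +3), (-1, -2), (-4, +3), (-2, -1), (+3, +3), (-1, -2), (-4, +3); they repeat the 4-cycle [(-4, +3), (-2, -1), (+3, +3), (-1, -2)].
step 10: apply (-2, -1) → (-13, 17)
step 11: apply (+3, +3) → (-10, 20)
step 12: apply (-1, -2) → (-11, 18)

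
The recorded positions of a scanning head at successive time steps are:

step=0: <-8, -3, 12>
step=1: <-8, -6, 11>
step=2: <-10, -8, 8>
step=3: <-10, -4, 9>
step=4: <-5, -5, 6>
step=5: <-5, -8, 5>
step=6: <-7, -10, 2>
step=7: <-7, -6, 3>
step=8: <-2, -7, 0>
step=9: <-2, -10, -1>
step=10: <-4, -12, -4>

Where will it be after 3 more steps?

Step-to-step displacements: <+0, -3, -1>, <-2, -2, -3>, <+0, +4, +1>, <+5, -1, -3>, <+0, -3, -1>, <-2, -2, -3>, <+0, +4, +1>, <+5, -1, -3>, <+0, -3, -1>, <-2, -2, -3> — a repeating cycle of length 4.
step 11: apply <+0, +4, +1> → <-4, -8, -3>
step 12: apply <+5, -1, -3> → <1, -9, -6>
step 13: apply <+0, -3, -1> → <1, -12, -7>

<1, -12, -7>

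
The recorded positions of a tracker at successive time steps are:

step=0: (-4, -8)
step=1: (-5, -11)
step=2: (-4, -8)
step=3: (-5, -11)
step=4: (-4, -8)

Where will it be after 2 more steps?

Step-to-step displacements: (-1, -3), (+1, +3), (-1, -3), (+1, +3); each is -1× the previous.
step 5: (-4, -8) + (-1, -3) → (-5, -11)
step 6: (-5, -11) + (+1, +3) → (-4, -8)

(-4, -8)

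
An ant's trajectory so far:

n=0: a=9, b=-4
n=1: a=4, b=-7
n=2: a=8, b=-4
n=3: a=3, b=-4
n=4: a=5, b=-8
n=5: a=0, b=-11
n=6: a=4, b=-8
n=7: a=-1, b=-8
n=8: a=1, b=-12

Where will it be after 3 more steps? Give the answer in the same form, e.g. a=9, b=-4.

Step-to-step displacements: (-5, -3), (+4, +3), (-5, +0), (+2, -4), (-5, -3), (+4, +3), (-5, +0), (+2, -4) — a repeating cycle of length 4.
step 9: apply (-5, -3) → a=-4, b=-15
step 10: apply (+4, +3) → a=0, b=-12
step 11: apply (-5, +0) → a=-5, b=-12

a=-5, b=-12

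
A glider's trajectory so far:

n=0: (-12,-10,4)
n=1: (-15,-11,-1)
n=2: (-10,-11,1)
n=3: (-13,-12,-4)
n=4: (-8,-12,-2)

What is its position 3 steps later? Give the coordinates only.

(-9,-14,-10)

Step-to-step displacements: (-3,-1,-5), (+5,+0,+2), (-3,-1,-5), (+5,+0,+2) — a repeating cycle of length 2.
step 5: apply (-3,-1,-5) → (-11,-13,-7)
step 6: apply (+5,+0,+2) → (-6,-13,-5)
step 7: apply (-3,-1,-5) → (-9,-14,-10)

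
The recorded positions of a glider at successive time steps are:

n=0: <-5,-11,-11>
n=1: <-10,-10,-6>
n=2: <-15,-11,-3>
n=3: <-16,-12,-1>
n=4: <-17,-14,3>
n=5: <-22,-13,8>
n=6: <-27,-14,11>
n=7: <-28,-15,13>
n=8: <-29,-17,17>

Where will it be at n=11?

<-40,-18,27>

Step-to-step displacements: <-5,+1,+5>, <-5,-1,+3>, <-1,-1,+2>, <-1,-2,+4>, <-5,+1,+5>, <-5,-1,+3>, <-1,-1,+2>, <-1,-2,+4> — a repeating cycle of length 4.
step 9: apply <-5,+1,+5> → <-34,-16,22>
step 10: apply <-5,-1,+3> → <-39,-17,25>
step 11: apply <-1,-1,+2> → <-40,-18,27>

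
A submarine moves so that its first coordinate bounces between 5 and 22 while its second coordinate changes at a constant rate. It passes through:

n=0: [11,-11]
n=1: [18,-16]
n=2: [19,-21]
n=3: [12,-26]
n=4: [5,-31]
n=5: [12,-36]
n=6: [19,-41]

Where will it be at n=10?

[13,-61]

The first coordinate travels 7 per step and bounces off the walls at 5 and 22.
  step 7: 19 → 18
  step 8: 18 → 11
  step 9: 11 → 6
  step 10: 6 → 13
The second coordinate changes by -5 each step: at step 10 it is -61.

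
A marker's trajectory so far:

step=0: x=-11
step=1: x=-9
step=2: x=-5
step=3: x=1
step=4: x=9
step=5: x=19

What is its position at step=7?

First differences are +2, +4, +6, +8, +10; their common second difference is +2 (constant acceleration).
step 6: 19 + 12 → x=31
step 7: 31 + 14 → x=45

x=45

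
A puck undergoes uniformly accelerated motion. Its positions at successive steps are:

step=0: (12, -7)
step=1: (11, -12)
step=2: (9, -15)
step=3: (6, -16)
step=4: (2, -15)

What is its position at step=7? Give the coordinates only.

First differences are (-1, -5), (-2, -3), (-3, -1), (-4, +1); their common second difference is (-1, +2) (constant acceleration).
step 5: (2, -15) + (-5, +3) → (-3, -12)
step 6: (-3, -12) + (-6, +5) → (-9, -7)
step 7: (-9, -7) + (-7, +7) → (-16, 0)

(-16, 0)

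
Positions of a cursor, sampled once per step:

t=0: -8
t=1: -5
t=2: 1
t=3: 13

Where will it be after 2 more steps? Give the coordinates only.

The jumps are +3, +6, +12 — a geometric progression with ratio 2.
step 4: 13 + 24 → 37
step 5: 37 + 48 → 85

85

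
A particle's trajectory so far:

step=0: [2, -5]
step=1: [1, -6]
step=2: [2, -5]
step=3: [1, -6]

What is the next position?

The jumps are [-1, -1], [+1, +1], [-1, -1] — a geometric progression with ratio -1.
step 4: [1, -6] + [+1, +1] → [2, -5]

[2, -5]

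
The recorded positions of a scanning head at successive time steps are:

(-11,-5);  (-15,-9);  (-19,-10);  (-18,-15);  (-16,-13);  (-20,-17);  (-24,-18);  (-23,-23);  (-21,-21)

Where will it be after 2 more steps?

(-29,-26)

Step-to-step displacements: (-4,-4), (-4,-1), (+1,-5), (+2,+2), (-4,-4), (-4,-1), (+1,-5), (+2,+2) — a repeating cycle of length 4.
step 9: apply (-4,-4) → (-25,-25)
step 10: apply (-4,-1) → (-29,-26)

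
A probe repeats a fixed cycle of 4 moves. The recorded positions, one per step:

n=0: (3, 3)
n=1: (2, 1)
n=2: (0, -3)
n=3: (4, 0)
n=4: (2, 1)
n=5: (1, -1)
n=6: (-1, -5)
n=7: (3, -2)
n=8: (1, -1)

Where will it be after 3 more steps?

Differencing gives (-1, -2), (-2, -4), (+4, +3), (-2, +1), (-1, -2), (-2, -4), (+4, +3), (-2, +1). This is the pattern (-1, -2), (-2, -4), (+4, +3), (-2, +1) repeated.
step 9: apply (-1, -2) → (0, -3)
step 10: apply (-2, -4) → (-2, -7)
step 11: apply (+4, +3) → (2, -4)

(2, -4)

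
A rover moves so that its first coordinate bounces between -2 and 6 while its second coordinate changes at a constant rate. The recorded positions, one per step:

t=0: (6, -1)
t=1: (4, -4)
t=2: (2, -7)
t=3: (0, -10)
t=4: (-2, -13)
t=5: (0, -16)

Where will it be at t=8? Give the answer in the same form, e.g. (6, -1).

(6, -25)

The first coordinate travels 2 per step and bounces off the walls at -2 and 6.
  step 6: 0 → 2
  step 7: 2 → 4
  step 8: 4 → 6
The second coordinate changes by -3 each step: at step 8 it is -25.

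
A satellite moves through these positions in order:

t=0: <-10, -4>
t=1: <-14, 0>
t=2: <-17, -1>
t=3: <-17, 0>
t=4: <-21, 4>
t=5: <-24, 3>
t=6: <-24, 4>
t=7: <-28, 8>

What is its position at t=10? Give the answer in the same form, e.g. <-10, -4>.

The moves between consecutive positions are <-4, +4>, <-3, -1>, <+0, +1>, <-4, +4>, <-3, -1>, <+0, +1>, <-4, +4>; they repeat the 3-cycle [<-4, +4>, <-3, -1>, <+0, +1>].
step 8: apply <-3, -1> → <-31, 7>
step 9: apply <+0, +1> → <-31, 8>
step 10: apply <-4, +4> → <-35, 12>

<-35, 12>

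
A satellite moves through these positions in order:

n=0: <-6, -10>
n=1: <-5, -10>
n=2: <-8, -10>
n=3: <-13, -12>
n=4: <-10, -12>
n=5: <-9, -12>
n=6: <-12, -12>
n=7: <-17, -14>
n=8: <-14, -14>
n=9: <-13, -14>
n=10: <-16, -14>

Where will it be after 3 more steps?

<-17, -16>

The moves between consecutive positions are <+1, +0>, <-3, +0>, <-5, -2>, <+3, +0>, <+1, +0>, <-3, +0>, <-5, -2>, <+3, +0>, <+1, +0>, <-3, +0>; they repeat the 4-cycle [<+1, +0>, <-3, +0>, <-5, -2>, <+3, +0>].
step 11: apply <-5, -2> → <-21, -16>
step 12: apply <+3, +0> → <-18, -16>
step 13: apply <+1, +0> → <-17, -16>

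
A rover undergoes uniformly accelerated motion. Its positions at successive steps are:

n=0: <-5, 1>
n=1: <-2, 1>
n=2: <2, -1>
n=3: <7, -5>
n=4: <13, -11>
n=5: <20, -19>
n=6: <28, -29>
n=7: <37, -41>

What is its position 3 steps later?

First differences are <+3, +0>, <+4, -2>, <+5, -4>, <+6, -6>, <+7, -8>, <+8, -10>, <+9, -12>; their common second difference is <+1, -2> (constant acceleration).
step 8: <37, -41> + <+10, -14> → <47, -55>
step 9: <47, -55> + <+11, -16> → <58, -71>
step 10: <58, -71> + <+12, -18> → <70, -89>

<70, -89>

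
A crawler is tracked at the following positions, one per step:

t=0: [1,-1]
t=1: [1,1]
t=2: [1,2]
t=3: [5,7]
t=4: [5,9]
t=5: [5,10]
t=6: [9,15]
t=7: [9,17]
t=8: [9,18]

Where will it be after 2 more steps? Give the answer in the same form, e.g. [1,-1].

[13,25]

Step-to-step displacements: [+0,+2], [+0,+1], [+4,+5], [+0,+2], [+0,+1], [+4,+5], [+0,+2], [+0,+1] — a repeating cycle of length 3.
step 9: apply [+4,+5] → [13,23]
step 10: apply [+0,+2] → [13,25]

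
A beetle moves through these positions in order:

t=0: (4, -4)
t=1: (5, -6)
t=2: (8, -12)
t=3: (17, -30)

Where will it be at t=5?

Step-to-step displacements: (+1, -2), (+3, -6), (+9, -18); each is 3× the previous.
step 4: (17, -30) + (+27, -54) → (44, -84)
step 5: (44, -84) + (+81, -162) → (125, -246)

(125, -246)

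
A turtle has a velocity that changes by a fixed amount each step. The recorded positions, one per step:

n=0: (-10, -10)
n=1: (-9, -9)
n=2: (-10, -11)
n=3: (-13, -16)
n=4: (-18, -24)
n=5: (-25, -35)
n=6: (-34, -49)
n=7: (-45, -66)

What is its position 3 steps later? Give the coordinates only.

(-90, -135)

Taking differences between consecutive positions: (+1, +1), (-1, -2), (-3, -5), (-5, -8), (-7, -11), (-9, -14), (-11, -17). These grow by (-2, -3) each step.
step 8: (-45, -66) + (-13, -20) → (-58, -86)
step 9: (-58, -86) + (-15, -23) → (-73, -109)
step 10: (-73, -109) + (-17, -26) → (-90, -135)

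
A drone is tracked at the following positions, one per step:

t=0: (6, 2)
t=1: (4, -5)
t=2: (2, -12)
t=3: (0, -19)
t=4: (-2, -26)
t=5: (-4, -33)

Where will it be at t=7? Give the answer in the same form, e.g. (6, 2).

(-8, -47)

The position changes by (-2, -7) every step.
step 6: (-4, -33) + (-2, -7) → (-6, -40)
step 7: (-6, -40) + (-2, -7) → (-8, -47)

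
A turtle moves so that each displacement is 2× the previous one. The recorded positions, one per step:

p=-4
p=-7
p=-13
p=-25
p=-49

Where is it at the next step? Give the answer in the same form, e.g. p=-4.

Step-to-step displacements: -3, -6, -12, -24; each is 2× the previous.
step 5: -49 − 48 → p=-97

p=-97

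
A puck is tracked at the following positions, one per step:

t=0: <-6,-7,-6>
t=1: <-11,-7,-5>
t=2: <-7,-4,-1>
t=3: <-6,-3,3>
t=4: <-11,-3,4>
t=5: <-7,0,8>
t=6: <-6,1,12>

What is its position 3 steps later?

<-6,5,21>

The moves between consecutive positions are <-5,+0,+1>, <+4,+3,+4>, <+1,+1,+4>, <-5,+0,+1>, <+4,+3,+4>, <+1,+1,+4>; they repeat the 3-cycle [<-5,+0,+1>, <+4,+3,+4>, <+1,+1,+4>].
step 7: apply <-5,+0,+1> → <-11,1,13>
step 8: apply <+4,+3,+4> → <-7,4,17>
step 9: apply <+1,+1,+4> → <-6,5,21>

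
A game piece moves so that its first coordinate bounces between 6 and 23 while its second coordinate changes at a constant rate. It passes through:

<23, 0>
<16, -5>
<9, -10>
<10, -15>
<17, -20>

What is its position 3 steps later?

<8, -35>

The first coordinate travels 7 per step and bounces off the walls at 6 and 23.
  step 5: 17 → 22
  step 6: 22 → 15
  step 7: 15 → 8
The second coordinate changes by -5 each step: at step 7 it is -35.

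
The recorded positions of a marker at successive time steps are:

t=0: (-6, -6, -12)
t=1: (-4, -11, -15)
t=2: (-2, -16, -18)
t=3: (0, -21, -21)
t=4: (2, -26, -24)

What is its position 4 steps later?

(10, -46, -36)

Each step adds (+2, -5, -3) to the position.
step 5: (2, -26, -24) + (+2, -5, -3) → (4, -31, -27)
step 6: (4, -31, -27) + (+2, -5, -3) → (6, -36, -30)
step 7: (6, -36, -30) + (+2, -5, -3) → (8, -41, -33)
step 8: (8, -41, -33) + (+2, -5, -3) → (10, -46, -36)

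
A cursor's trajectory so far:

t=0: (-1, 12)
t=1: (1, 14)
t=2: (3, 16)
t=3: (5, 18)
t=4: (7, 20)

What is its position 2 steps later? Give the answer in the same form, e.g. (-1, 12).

(11, 24)

The position changes by (+2, +2) every step.
step 5: (7, 20) + (+2, +2) → (9, 22)
step 6: (9, 22) + (+2, +2) → (11, 24)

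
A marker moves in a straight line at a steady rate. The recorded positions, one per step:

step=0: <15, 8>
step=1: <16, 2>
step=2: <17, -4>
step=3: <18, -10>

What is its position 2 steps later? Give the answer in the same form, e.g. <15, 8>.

Constant displacement of <+1, -6> per step.
step 4: <18, -10> + <+1, -6> → <19, -16>
step 5: <19, -16> + <+1, -6> → <20, -22>

<20, -22>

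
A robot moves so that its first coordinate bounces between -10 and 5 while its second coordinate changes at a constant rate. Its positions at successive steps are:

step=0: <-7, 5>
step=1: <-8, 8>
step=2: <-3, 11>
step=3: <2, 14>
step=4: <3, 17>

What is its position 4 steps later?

<-3, 29>

The first coordinate reflects between -10 and 5, moving 5 per step.
  step 5: 3 → -2
  step 6: -2 → -7
  step 7: -7 → -8
  step 8: -8 → -3
The second coordinate changes by +3 each step: at step 8 it is 29.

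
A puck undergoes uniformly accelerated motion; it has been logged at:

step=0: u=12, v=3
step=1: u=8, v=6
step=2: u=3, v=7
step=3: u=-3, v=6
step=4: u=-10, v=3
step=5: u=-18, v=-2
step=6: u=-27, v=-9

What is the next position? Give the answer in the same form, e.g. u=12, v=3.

First differences are (-4,+3), (-5,+1), (-6,-1), (-7,-3), (-8,-5), (-9,-7); their common second difference is (-1,-2) (constant acceleration).
step 7: u=-27, v=-9 + (-10,-9) → u=-37, v=-18

u=-37, v=-18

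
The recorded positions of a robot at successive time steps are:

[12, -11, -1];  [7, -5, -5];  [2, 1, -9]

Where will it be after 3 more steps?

[-13, 19, -21]

Constant displacement of [-5, +6, -4] per step.
step 3: [2, 1, -9] + [-5, +6, -4] → [-3, 7, -13]
step 4: [-3, 7, -13] + [-5, +6, -4] → [-8, 13, -17]
step 5: [-8, 13, -17] + [-5, +6, -4] → [-13, 19, -21]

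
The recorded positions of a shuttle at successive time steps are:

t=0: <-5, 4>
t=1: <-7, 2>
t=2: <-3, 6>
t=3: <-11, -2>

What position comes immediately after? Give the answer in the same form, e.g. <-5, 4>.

<5, 14>

The jumps are <-2, -2>, <+4, +4>, <-8, -8> — a geometric progression with ratio -2.
step 4: <-11, -2> + <+16, +16> → <5, 14>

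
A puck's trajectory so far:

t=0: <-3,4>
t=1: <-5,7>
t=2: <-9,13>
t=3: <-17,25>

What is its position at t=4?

Step-to-step displacements: <-2,+3>, <-4,+6>, <-8,+12>; each is 2× the previous.
step 4: <-17,25> + <-16,+24> → <-33,49>

<-33,49>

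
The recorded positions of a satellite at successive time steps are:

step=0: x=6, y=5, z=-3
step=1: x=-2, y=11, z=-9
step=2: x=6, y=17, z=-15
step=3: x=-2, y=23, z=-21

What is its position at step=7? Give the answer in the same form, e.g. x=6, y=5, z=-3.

x=-2, y=47, z=-45

The x coordinate repeats the cycle [6, -2] with period 2; step 7 mod 2 = 1, giving -2.
The y coordinate changes by +6 each step, so at step 7 it is 5 + 7·(6) = 47.
The z coordinate changes by -6 each step, so at step 7 it is -3 + 7·(-6) = -45.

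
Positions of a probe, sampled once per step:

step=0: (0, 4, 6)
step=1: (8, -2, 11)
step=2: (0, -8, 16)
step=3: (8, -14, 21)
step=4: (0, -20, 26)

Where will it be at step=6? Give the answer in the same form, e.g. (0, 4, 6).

(0, -32, 36)

The first coordinate repeats the cycle [0, 8] with period 2; step 6 mod 2 = 0, giving 0.
The second coordinate changes by -6 each step, so at step 6 it is 4 + 6·(-6) = -32.
The third coordinate changes by +5 each step, so at step 6 it is 6 + 6·(5) = 36.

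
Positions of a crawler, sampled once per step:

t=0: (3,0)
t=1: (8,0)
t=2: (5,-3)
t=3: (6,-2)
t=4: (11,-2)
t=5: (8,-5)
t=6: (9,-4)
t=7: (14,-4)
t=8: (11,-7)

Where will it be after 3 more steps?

(14,-9)

Differencing gives (+5,+0), (-3,-3), (+1,+1), (+5,+0), (-3,-3), (+1,+1), (+5,+0), (-3,-3). This is the pattern (+5,+0), (-3,-3), (+1,+1) repeated.
step 9: apply (+1,+1) → (12,-6)
step 10: apply (+5,+0) → (17,-6)
step 11: apply (-3,-3) → (14,-9)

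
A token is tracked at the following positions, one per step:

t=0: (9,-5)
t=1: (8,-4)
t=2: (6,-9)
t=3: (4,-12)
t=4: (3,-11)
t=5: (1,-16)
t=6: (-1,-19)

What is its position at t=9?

Differencing gives (-1,+1), (-2,-5), (-2,-3), (-1,+1), (-2,-5), (-2,-3). This is the pattern (-1,+1), (-2,-5), (-2,-3) repeated.
step 7: apply (-1,+1) → (-2,-18)
step 8: apply (-2,-5) → (-4,-23)
step 9: apply (-2,-3) → (-6,-26)

(-6,-26)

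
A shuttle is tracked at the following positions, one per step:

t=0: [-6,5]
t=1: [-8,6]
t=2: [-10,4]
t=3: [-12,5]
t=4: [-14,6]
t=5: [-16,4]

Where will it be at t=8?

[-22,4]

First: linear, -2 per step → -22 at step 8.
Second: cycles through 5, 6, 4 every 3 steps. Step 8 lands at position 2 of the cycle → 4.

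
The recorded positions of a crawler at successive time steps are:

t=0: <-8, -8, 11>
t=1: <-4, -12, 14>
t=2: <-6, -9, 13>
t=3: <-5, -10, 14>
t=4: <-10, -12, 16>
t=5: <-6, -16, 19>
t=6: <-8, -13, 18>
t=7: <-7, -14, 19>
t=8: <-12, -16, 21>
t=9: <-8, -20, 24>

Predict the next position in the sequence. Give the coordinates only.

Differencing gives <+4, -4, +3>, <-2, +3, -1>, <+1, -1, +1>, <-5, -2, +2>, <+4, -4, +3>, <-2, +3, -1>, <+1, -1, +1>, <-5, -2, +2>, <+4, -4, +3>. This is the pattern <+4, -4, +3>, <-2, +3, -1>, <+1, -1, +1>, <-5, -2, +2> repeated.
step 10: apply <-2, +3, -1> → <-10, -17, 23>

<-10, -17, 23>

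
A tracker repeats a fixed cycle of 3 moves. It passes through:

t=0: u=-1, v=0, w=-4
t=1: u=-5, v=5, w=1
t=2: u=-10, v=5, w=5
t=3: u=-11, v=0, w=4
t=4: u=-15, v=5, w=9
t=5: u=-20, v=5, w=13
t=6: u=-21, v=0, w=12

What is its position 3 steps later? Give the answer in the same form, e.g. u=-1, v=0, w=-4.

The moves between consecutive positions are (-4,+5,+5), (-5,+0,+4), (-1,-5,-1), (-4,+5,+5), (-5,+0,+4), (-1,-5,-1); they repeat the 3-cycle [(-4,+5,+5), (-5,+0,+4), (-1,-5,-1)].
step 7: apply (-4,+5,+5) → u=-25, v=5, w=17
step 8: apply (-5,+0,+4) → u=-30, v=5, w=21
step 9: apply (-1,-5,-1) → u=-31, v=0, w=20

u=-31, v=0, w=20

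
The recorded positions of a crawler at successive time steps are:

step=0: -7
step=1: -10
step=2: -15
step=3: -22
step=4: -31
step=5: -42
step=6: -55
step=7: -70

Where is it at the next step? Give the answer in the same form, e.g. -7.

-87

Successive displacements: -3, -5, -7, -9, -11, -13, -15 — each changes by -2.
step 8: -70 − 17 → -87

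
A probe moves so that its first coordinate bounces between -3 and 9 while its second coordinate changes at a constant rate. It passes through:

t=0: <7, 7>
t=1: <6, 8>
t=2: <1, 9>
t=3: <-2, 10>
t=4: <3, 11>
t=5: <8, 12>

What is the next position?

The first coordinate travels 5 per step and bounces off the walls at -3 and 9.
  step 6: 8 → 5
The second coordinate changes by +1 each step: at step 6 it is 13.

<5, 13>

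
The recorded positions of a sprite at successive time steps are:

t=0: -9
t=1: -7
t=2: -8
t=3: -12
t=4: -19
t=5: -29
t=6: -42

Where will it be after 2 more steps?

-77

First differences are +2, -1, -4, -7, -10, -13; their common second difference is -3 (constant acceleration).
step 7: -42 − 16 → -58
step 8: -58 − 19 → -77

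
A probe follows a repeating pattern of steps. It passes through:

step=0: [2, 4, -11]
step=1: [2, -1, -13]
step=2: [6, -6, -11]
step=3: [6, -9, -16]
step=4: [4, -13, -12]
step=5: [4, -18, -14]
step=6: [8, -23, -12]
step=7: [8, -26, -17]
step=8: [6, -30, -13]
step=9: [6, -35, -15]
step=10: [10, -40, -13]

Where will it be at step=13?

[8, -52, -16]

Differencing gives [+0, -5, -2], [+4, -5, +2], [+0, -3, -5], [-2, -4, +4], [+0, -5, -2], [+4, -5, +2], [+0, -3, -5], [-2, -4, +4], [+0, -5, -2], [+4, -5, +2]. This is the pattern [+0, -5, -2], [+4, -5, +2], [+0, -3, -5], [-2, -4, +4] repeated.
step 11: apply [+0, -3, -5] → [10, -43, -18]
step 12: apply [-2, -4, +4] → [8, -47, -14]
step 13: apply [+0, -5, -2] → [8, -52, -16]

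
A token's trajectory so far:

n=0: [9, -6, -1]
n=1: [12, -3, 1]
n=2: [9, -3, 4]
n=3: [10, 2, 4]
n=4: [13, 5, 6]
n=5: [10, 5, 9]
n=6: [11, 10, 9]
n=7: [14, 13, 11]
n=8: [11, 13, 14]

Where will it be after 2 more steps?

Differencing gives [+3, +3, +2], [-3, +0, +3], [+1, +5, +0], [+3, +3, +2], [-3, +0, +3], [+1, +5, +0], [+3, +3, +2], [-3, +0, +3]. This is the pattern [+3, +3, +2], [-3, +0, +3], [+1, +5, +0] repeated.
step 9: apply [+1, +5, +0] → [12, 18, 14]
step 10: apply [+3, +3, +2] → [15, 21, 16]

[15, 21, 16]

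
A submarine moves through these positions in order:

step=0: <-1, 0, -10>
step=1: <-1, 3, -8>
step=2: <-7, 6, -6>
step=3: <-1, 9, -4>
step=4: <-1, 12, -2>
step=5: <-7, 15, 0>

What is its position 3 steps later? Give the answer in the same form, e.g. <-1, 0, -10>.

The first coordinate repeats the cycle [-1, -1, -7] with period 3; step 8 mod 3 = 2, giving -7.
The second coordinate changes by +3 each step, so at step 8 it is 0 + 8·(3) = 24.
The third coordinate changes by +2 each step, so at step 8 it is -10 + 8·(2) = 6.

<-7, 24, 6>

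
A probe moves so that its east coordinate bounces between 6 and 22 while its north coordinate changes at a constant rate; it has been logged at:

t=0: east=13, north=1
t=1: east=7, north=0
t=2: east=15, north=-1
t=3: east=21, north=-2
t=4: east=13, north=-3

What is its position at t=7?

east=21, north=-6

The east coordinate reflects between 6 and 22, moving 8 per step.
  step 5: 13 → 7
  step 6: 7 → 15
  step 7: 15 → 21
The north coordinate changes by -1 each step: at step 7 it is -6.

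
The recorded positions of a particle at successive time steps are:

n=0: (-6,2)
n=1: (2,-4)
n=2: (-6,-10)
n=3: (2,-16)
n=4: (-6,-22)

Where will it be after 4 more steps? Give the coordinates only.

The first coordinate repeats the cycle [-6, 2] with period 2; step 8 mod 2 = 0, giving -6.
The second coordinate changes by -6 each step, so at step 8 it is 2 + 8·(-6) = -46.

(-6,-46)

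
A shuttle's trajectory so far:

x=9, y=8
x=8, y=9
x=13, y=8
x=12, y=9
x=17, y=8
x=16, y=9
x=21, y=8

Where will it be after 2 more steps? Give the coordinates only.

The moves between consecutive positions are (-1, +1), (+5, -1), (-1, +1), (+5, -1), (-1, +1), (+5, -1); they repeat the 2-cycle [(-1, +1), (+5, -1)].
step 7: apply (-1, +1) → x=20, y=9
step 8: apply (+5, -1) → x=25, y=8

x=25, y=8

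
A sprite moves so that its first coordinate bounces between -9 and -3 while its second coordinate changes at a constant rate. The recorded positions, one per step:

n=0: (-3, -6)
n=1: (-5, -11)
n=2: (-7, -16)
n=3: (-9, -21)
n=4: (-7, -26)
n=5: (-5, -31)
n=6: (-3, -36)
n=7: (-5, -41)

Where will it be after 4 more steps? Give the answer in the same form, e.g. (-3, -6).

(-5, -61)

The first coordinate reflects between -9 and -3, moving 2 per step.
  step 8: -5 → -7
  step 9: -7 → -9
  step 10: -9 → -7
  step 11: -7 → -5
The second coordinate changes by -5 each step: at step 11 it is -61.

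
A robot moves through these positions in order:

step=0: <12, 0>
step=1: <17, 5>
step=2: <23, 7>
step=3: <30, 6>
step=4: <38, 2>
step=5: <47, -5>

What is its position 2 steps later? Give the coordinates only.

<68, -28>

Taking differences between consecutive positions: <+5, +5>, <+6, +2>, <+7, -1>, <+8, -4>, <+9, -7>. These grow by <+1, -3> each step.
step 6: <47, -5> + <+10, -10> → <57, -15>
step 7: <57, -15> + <+11, -13> → <68, -28>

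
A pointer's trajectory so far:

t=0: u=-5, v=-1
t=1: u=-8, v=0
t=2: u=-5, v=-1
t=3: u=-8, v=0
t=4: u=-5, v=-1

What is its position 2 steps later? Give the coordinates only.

The jumps are (-3, +1), (+3, -1), (-3, +1), (+3, -1) — a geometric progression with ratio -1.
step 5: u=-5, v=-1 + (-3, +1) → u=-8, v=0
step 6: u=-8, v=0 + (+3, -1) → u=-5, v=-1

u=-5, v=-1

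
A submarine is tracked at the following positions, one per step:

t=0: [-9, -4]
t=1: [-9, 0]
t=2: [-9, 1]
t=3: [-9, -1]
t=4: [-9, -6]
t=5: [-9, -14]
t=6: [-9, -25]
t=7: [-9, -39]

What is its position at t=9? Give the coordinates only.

[-9, -76]

Successive displacements: [+0, +4], [+0, +1], [+0, -2], [+0, -5], [+0, -8], [+0, -11], [+0, -14] — each changes by [+0, -3].
step 8: [-9, -39] + [+0, -17] → [-9, -56]
step 9: [-9, -56] + [+0, -20] → [-9, -76]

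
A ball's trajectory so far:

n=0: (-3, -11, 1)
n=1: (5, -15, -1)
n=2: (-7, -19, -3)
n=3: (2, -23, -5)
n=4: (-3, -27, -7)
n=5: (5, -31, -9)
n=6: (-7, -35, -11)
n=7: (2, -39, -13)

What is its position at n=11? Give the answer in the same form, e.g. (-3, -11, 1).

The first coordinate repeats the cycle [-3, 5, -7, 2] with period 4; step 11 mod 4 = 3, giving 2.
The second coordinate changes by -4 each step, so at step 11 it is -11 + 11·(-4) = -55.
The third coordinate changes by -2 each step, so at step 11 it is 1 + 11·(-2) = -21.

(2, -55, -21)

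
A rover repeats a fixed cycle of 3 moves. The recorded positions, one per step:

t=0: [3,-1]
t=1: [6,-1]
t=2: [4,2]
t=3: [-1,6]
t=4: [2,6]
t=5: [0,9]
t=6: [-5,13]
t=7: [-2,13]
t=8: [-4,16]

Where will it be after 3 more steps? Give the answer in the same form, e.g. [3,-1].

[-8,23]

Step-to-step displacements: [+3,+0], [-2,+3], [-5,+4], [+3,+0], [-2,+3], [-5,+4], [+3,+0], [-2,+3] — a repeating cycle of length 3.
step 9: apply [-5,+4] → [-9,20]
step 10: apply [+3,+0] → [-6,20]
step 11: apply [-2,+3] → [-8,23]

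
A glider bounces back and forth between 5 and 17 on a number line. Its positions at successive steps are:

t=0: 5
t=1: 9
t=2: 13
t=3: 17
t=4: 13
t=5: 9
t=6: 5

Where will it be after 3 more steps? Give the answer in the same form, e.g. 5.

The value travels 4 per step and bounces off the walls at 5 and 17.
  step 7: 5 → 9
  step 8: 9 → 13
  step 9: 13 → 17

17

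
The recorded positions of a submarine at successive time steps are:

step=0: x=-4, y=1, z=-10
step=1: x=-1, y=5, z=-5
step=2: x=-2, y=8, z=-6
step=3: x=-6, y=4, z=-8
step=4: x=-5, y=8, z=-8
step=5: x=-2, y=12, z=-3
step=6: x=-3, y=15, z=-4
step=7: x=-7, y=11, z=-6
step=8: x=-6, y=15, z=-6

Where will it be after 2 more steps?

Step-to-step displacements: (+3,+4,+5), (-1,+3,-1), (-4,-4,-2), (+1,+4,+0), (+3,+4,+5), (-1,+3,-1), (-4,-4,-2), (+1,+4,+0) — a repeating cycle of length 4.
step 9: apply (+3,+4,+5) → x=-3, y=19, z=-1
step 10: apply (-1,+3,-1) → x=-4, y=22, z=-2

x=-4, y=22, z=-2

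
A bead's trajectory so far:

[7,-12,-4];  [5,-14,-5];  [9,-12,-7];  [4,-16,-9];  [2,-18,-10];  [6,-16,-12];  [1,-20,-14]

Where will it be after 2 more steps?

Step-to-step displacements: [-2,-2,-1], [+4,+2,-2], [-5,-4,-2], [-2,-2,-1], [+4,+2,-2], [-5,-4,-2] — a repeating cycle of length 3.
step 7: apply [-2,-2,-1] → [-1,-22,-15]
step 8: apply [+4,+2,-2] → [3,-20,-17]

[3,-20,-17]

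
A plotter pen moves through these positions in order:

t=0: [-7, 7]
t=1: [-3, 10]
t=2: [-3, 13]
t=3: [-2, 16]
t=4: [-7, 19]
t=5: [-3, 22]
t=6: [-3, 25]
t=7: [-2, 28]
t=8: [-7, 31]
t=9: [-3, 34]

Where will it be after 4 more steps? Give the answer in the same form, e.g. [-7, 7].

The first coordinate repeats the cycle [-7, -3, -3, -2] with period 4; step 13 mod 4 = 1, giving -3.
The second coordinate changes by +3 each step, so at step 13 it is 7 + 13·(3) = 46.

[-3, 46]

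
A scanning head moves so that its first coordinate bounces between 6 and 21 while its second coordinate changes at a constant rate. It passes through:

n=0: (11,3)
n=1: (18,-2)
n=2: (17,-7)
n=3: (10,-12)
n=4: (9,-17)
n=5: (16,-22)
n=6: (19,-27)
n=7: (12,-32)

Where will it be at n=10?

(21,-47)

The first coordinate travels 7 per step and bounces off the walls at 6 and 21.
  step 8: 12 → 7
  step 9: 7 → 14
  step 10: 14 → 21
The second coordinate changes by -5 each step: at step 10 it is -47.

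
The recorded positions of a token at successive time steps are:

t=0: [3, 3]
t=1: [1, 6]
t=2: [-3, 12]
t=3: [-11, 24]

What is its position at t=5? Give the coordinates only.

The jumps are [-2, +3], [-4, +6], [-8, +12] — a geometric progression with ratio 2.
step 4: [-11, 24] + [-16, +24] → [-27, 48]
step 5: [-27, 48] + [-32, +48] → [-59, 96]

[-59, 96]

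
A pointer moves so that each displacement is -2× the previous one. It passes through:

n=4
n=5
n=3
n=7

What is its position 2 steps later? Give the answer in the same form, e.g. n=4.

n=15

The jumps are +1, -2, +4 — a geometric progression with ratio -2.
step 4: 7 − 8 → n=-1
step 5: -1 + 16 → n=15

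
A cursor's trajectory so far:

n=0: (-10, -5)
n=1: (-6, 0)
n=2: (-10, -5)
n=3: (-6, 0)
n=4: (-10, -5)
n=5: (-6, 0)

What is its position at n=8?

(-10, -5)

The moves between consecutive positions are (+4, +5), (-4, -5), (+4, +5), (-4, -5), (+4, +5); they repeat the 2-cycle [(+4, +5), (-4, -5)].
step 6: apply (-4, -5) → (-10, -5)
step 7: apply (+4, +5) → (-6, 0)
step 8: apply (-4, -5) → (-10, -5)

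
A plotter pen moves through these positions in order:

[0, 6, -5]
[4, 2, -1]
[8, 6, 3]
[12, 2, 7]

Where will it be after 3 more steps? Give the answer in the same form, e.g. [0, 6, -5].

[24, 6, 19]

First: linear, +4 per step → 24 at step 6.
Second: cycles through 6, 2 every 2 steps. Step 6 lands at position 0 of the cycle → 6.
Third: linear, +4 per step → 19 at step 6.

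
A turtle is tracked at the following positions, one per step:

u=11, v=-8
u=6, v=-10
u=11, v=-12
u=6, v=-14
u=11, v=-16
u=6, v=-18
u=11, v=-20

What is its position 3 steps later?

u=6, v=-26

Step-to-step displacements: (-5,-2), (+5,-2), (-5,-2), (+5,-2), (-5,-2), (+5,-2) — a repeating cycle of length 2.
step 7: apply (-5,-2) → u=6, v=-22
step 8: apply (+5,-2) → u=11, v=-24
step 9: apply (-5,-2) → u=6, v=-26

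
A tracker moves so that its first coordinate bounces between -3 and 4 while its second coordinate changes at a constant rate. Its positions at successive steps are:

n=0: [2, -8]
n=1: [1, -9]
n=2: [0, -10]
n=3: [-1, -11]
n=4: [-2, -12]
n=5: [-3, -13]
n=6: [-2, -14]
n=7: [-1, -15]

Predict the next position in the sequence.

The first coordinate reflects between -3 and 4, moving 1 per step.
  step 8: -1 → 0
The second coordinate changes by -1 each step: at step 8 it is -16.

[0, -16]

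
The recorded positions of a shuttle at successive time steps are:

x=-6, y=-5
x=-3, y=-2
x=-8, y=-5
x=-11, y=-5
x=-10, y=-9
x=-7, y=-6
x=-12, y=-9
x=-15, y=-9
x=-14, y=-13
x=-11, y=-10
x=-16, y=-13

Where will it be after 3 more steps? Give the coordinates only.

x=-15, y=-14

Step-to-step displacements: (+3, +3), (-5, -3), (-3, +0), (+1, -4), (+3, +3), (-5, -3), (-3, +0), (+1, -4), (+3, +3), (-5, -3) — a repeating cycle of length 4.
step 11: apply (-3, +0) → x=-19, y=-13
step 12: apply (+1, -4) → x=-18, y=-17
step 13: apply (+3, +3) → x=-15, y=-14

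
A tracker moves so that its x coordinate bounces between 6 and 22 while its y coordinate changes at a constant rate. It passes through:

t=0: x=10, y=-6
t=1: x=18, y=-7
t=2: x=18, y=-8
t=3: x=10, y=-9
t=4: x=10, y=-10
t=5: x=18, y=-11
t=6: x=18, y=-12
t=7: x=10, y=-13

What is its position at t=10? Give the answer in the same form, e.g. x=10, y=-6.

The x coordinate reflects between 6 and 22, moving 8 per step.
  step 8: 10 → 10
  step 9: 10 → 18
  step 10: 18 → 18
The y coordinate changes by -1 each step: at step 10 it is -16.

x=18, y=-16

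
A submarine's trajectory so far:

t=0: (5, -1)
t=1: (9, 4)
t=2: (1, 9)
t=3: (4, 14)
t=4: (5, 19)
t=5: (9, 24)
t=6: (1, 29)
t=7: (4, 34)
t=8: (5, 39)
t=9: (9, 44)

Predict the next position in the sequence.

(1, 49)

First: cycles through 5, 9, 1, 4 every 4 steps. Step 10 lands at position 2 of the cycle → 1.
Second: linear, +5 per step → 49 at step 10.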